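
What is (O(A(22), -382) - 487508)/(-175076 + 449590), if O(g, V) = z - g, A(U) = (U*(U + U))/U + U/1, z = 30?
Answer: -243772/137257 ≈ -1.7760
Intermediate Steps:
A(U) = 3*U (A(U) = (U*(2*U))/U + U*1 = (2*U²)/U + U = 2*U + U = 3*U)
O(g, V) = 30 - g
(O(A(22), -382) - 487508)/(-175076 + 449590) = ((30 - 3*22) - 487508)/(-175076 + 449590) = ((30 - 1*66) - 487508)/274514 = ((30 - 66) - 487508)*(1/274514) = (-36 - 487508)*(1/274514) = -487544*1/274514 = -243772/137257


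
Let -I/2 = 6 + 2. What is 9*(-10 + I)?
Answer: -234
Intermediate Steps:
I = -16 (I = -2*(6 + 2) = -2*8 = -16)
9*(-10 + I) = 9*(-10 - 16) = 9*(-26) = -234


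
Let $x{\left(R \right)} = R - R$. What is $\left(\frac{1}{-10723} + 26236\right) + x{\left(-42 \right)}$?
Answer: $\frac{281328627}{10723} \approx 26236.0$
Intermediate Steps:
$x{\left(R \right)} = 0$
$\left(\frac{1}{-10723} + 26236\right) + x{\left(-42 \right)} = \left(\frac{1}{-10723} + 26236\right) + 0 = \left(- \frac{1}{10723} + 26236\right) + 0 = \frac{281328627}{10723} + 0 = \frac{281328627}{10723}$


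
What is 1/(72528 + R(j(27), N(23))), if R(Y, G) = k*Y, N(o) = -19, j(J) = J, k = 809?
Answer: 1/94371 ≈ 1.0596e-5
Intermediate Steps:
R(Y, G) = 809*Y
1/(72528 + R(j(27), N(23))) = 1/(72528 + 809*27) = 1/(72528 + 21843) = 1/94371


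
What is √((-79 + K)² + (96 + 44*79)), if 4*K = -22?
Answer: 207/2 ≈ 103.50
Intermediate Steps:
K = -11/2 (K = (¼)*(-22) = -11/2 ≈ -5.5000)
√((-79 + K)² + (96 + 44*79)) = √((-79 - 11/2)² + (96 + 44*79)) = √((-169/2)² + (96 + 3476)) = √(28561/4 + 3572) = √(42849/4) = 207/2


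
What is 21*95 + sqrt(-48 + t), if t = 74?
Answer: 1995 + sqrt(26) ≈ 2000.1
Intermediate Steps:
21*95 + sqrt(-48 + t) = 21*95 + sqrt(-48 + 74) = 1995 + sqrt(26)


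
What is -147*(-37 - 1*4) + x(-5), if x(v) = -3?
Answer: 6024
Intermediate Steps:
-147*(-37 - 1*4) + x(-5) = -147*(-37 - 1*4) - 3 = -147*(-37 - 4) - 3 = -147*(-41) - 3 = 6027 - 3 = 6024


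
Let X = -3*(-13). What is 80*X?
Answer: 3120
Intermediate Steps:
X = 39
80*X = 80*39 = 3120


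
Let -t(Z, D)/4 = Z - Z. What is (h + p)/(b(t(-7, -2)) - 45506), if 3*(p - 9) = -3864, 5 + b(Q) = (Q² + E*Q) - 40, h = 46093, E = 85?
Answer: -4074/4141 ≈ -0.98382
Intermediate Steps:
t(Z, D) = 0 (t(Z, D) = -4*(Z - Z) = -4*0 = 0)
b(Q) = -45 + Q² + 85*Q (b(Q) = -5 + ((Q² + 85*Q) - 40) = -5 + (-40 + Q² + 85*Q) = -45 + Q² + 85*Q)
p = -1279 (p = 9 + (⅓)*(-3864) = 9 - 1288 = -1279)
(h + p)/(b(t(-7, -2)) - 45506) = (46093 - 1279)/((-45 + 0² + 85*0) - 45506) = 44814/((-45 + 0 + 0) - 45506) = 44814/(-45 - 45506) = 44814/(-45551) = 44814*(-1/45551) = -4074/4141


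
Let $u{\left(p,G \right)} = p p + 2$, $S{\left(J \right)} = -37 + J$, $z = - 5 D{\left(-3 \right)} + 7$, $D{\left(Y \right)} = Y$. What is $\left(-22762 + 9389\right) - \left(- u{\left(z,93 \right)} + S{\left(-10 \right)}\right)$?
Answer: $-12840$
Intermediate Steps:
$z = 22$ ($z = \left(-5\right) \left(-3\right) + 7 = 15 + 7 = 22$)
$u{\left(p,G \right)} = 2 + p^{2}$ ($u{\left(p,G \right)} = p^{2} + 2 = 2 + p^{2}$)
$\left(-22762 + 9389\right) - \left(- u{\left(z,93 \right)} + S{\left(-10 \right)}\right) = \left(-22762 + 9389\right) + \left(\left(2 + 22^{2}\right) - \left(-37 - 10\right)\right) = -13373 + \left(\left(2 + 484\right) - -47\right) = -13373 + \left(486 + 47\right) = -13373 + 533 = -12840$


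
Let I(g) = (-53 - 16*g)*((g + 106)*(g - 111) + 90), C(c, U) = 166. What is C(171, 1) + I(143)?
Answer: -18863612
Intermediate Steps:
I(g) = (-53 - 16*g)*(90 + (-111 + g)*(106 + g)) (I(g) = (-53 - 16*g)*((106 + g)*(-111 + g) + 90) = (-53 - 16*g)*((-111 + g)*(106 + g) + 90) = (-53 - 16*g)*(90 + (-111 + g)*(106 + g)))
C(171, 1) + I(143) = 166 + (618828 - 16*143³ + 27*143² + 187081*143) = 166 + (618828 - 16*2924207 + 27*20449 + 26752583) = 166 + (618828 - 46787312 + 552123 + 26752583) = 166 - 18863778 = -18863612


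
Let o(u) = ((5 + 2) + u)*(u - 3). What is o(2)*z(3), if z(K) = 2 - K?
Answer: 9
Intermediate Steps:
o(u) = (-3 + u)*(7 + u) (o(u) = (7 + u)*(-3 + u) = (-3 + u)*(7 + u))
o(2)*z(3) = (-21 + 2**2 + 4*2)*(2 - 1*3) = (-21 + 4 + 8)*(2 - 3) = -9*(-1) = 9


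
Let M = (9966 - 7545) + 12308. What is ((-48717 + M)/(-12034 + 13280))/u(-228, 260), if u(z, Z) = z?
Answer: 8497/71022 ≈ 0.11964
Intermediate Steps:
M = 14729 (M = 2421 + 12308 = 14729)
((-48717 + M)/(-12034 + 13280))/u(-228, 260) = ((-48717 + 14729)/(-12034 + 13280))/(-228) = -33988/1246*(-1/228) = -33988*1/1246*(-1/228) = -16994/623*(-1/228) = 8497/71022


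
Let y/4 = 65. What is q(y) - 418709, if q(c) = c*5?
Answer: -417409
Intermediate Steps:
y = 260 (y = 4*65 = 260)
q(c) = 5*c
q(y) - 418709 = 5*260 - 418709 = 1300 - 418709 = -417409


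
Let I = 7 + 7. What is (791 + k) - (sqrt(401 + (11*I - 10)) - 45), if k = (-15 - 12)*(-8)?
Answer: 1052 - sqrt(545) ≈ 1028.7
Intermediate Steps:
k = 216 (k = -27*(-8) = 216)
I = 14
(791 + k) - (sqrt(401 + (11*I - 10)) - 45) = (791 + 216) - (sqrt(401 + (11*14 - 10)) - 45) = 1007 - (sqrt(401 + (154 - 10)) - 45) = 1007 - (sqrt(401 + 144) - 45) = 1007 - (sqrt(545) - 45) = 1007 - (-45 + sqrt(545)) = 1007 + (45 - sqrt(545)) = 1052 - sqrt(545)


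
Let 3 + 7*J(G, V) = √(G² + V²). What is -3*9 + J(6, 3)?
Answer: -192/7 + 3*√5/7 ≈ -26.470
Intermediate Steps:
J(G, V) = -3/7 + √(G² + V²)/7
-3*9 + J(6, 3) = -3*9 + (-3/7 + √(6² + 3²)/7) = -27 + (-3/7 + √(36 + 9)/7) = -27 + (-3/7 + √45/7) = -27 + (-3/7 + (3*√5)/7) = -27 + (-3/7 + 3*√5/7) = -192/7 + 3*√5/7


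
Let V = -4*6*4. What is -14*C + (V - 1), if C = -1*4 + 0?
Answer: -41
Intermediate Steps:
C = -4 (C = -4 + 0 = -4)
V = -96 (V = -24*4 = -96)
-14*C + (V - 1) = -14*(-4) + (-96 - 1) = 56 - 97 = -41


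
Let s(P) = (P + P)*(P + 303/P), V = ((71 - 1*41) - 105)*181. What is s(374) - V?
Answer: 293933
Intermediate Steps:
V = -13575 (V = ((71 - 41) - 105)*181 = (30 - 105)*181 = -75*181 = -13575)
s(P) = 2*P*(P + 303/P) (s(P) = (2*P)*(P + 303/P) = 2*P*(P + 303/P))
s(374) - V = (606 + 2*374²) - 1*(-13575) = (606 + 2*139876) + 13575 = (606 + 279752) + 13575 = 280358 + 13575 = 293933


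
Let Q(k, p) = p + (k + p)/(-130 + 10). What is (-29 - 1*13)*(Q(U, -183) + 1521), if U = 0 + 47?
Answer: -281218/5 ≈ -56244.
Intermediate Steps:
U = 47
Q(k, p) = -k/120 + 119*p/120 (Q(k, p) = p + (k + p)/(-120) = p + (k + p)*(-1/120) = p + (-k/120 - p/120) = -k/120 + 119*p/120)
(-29 - 1*13)*(Q(U, -183) + 1521) = (-29 - 1*13)*((-1/120*47 + (119/120)*(-183)) + 1521) = (-29 - 13)*((-47/120 - 7259/40) + 1521) = -42*(-2728/15 + 1521) = -42*20087/15 = -281218/5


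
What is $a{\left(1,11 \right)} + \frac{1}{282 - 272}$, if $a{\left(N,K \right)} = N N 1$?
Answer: $\frac{11}{10} \approx 1.1$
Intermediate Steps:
$a{\left(N,K \right)} = N^{2}$ ($a{\left(N,K \right)} = N^{2} \cdot 1 = N^{2}$)
$a{\left(1,11 \right)} + \frac{1}{282 - 272} = 1^{2} + \frac{1}{282 - 272} = 1 + \frac{1}{10} = \frac{11}{10}$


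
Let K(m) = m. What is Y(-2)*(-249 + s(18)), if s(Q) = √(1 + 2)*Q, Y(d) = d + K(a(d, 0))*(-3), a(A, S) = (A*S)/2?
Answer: 498 - 36*√3 ≈ 435.65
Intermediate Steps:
a(A, S) = A*S/2 (a(A, S) = (A*S)*(½) = A*S/2)
Y(d) = d (Y(d) = d + ((½)*d*0)*(-3) = d + 0*(-3) = d + 0 = d)
s(Q) = Q*√3 (s(Q) = √3*Q = Q*√3)
Y(-2)*(-249 + s(18)) = -2*(-249 + 18*√3) = 498 - 36*√3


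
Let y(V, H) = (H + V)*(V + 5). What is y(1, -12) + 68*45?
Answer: 2994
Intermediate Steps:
y(V, H) = (5 + V)*(H + V) (y(V, H) = (H + V)*(5 + V) = (5 + V)*(H + V))
y(1, -12) + 68*45 = (1² + 5*(-12) + 5*1 - 12*1) + 68*45 = (1 - 60 + 5 - 12) + 3060 = -66 + 3060 = 2994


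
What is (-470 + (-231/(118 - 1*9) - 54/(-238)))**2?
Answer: 37465612679056/168246841 ≈ 2.2268e+5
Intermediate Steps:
(-470 + (-231/(118 - 1*9) - 54/(-238)))**2 = (-470 + (-231/(118 - 9) - 54*(-1/238)))**2 = (-470 + (-231/109 + 27/119))**2 = (-470 - 24546/12971)**2 = (-6120916/12971)**2 = 37465612679056/168246841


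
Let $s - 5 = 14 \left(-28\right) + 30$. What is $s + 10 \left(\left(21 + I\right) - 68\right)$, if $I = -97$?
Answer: $-1797$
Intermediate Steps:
$s = -357$ ($s = 5 + \left(14 \left(-28\right) + 30\right) = 5 + \left(-392 + 30\right) = 5 - 362 = -357$)
$s + 10 \left(\left(21 + I\right) - 68\right) = -357 + 10 \left(\left(21 - 97\right) - 68\right) = -357 + 10 \left(-76 - 68\right) = -357 + 10 \left(-144\right) = -357 - 1440 = -1797$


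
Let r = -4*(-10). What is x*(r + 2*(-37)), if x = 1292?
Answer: -43928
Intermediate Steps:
r = 40
x*(r + 2*(-37)) = 1292*(40 + 2*(-37)) = 1292*(40 - 74) = 1292*(-34) = -43928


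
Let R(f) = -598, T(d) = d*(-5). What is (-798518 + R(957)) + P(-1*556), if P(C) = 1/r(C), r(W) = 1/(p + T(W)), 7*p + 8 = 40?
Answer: -5574320/7 ≈ -7.9633e+5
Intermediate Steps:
p = 32/7 (p = -8/7 + (1/7)*40 = -8/7 + 40/7 = 32/7 ≈ 4.5714)
T(d) = -5*d
r(W) = 1/(32/7 - 5*W)
P(C) = 32/7 - 5*C (P(C) = 1/(-7/(-32 + 35*C)) = 32/7 - 5*C)
(-798518 + R(957)) + P(-1*556) = (-798518 - 598) + (32/7 - (-5)*556) = -799116 + (32/7 - 5*(-556)) = -799116 + (32/7 + 2780) = -799116 + 19492/7 = -5574320/7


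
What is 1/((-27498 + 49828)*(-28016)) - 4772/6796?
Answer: -746337556739/1062889778720 ≈ -0.70218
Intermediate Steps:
1/((-27498 + 49828)*(-28016)) - 4772/6796 = -1/28016/22330 - 4772*1/6796 = (1/22330)*(-1/28016) - 1193/1699 = -1/625597280 - 1193/1699 = -746337556739/1062889778720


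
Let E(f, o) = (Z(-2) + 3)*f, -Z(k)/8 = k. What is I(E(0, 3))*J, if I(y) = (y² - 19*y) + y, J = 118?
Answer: 0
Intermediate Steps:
Z(k) = -8*k
E(f, o) = 19*f (E(f, o) = (-8*(-2) + 3)*f = (16 + 3)*f = 19*f)
I(y) = y² - 18*y
I(E(0, 3))*J = ((19*0)*(-18 + 19*0))*118 = (0*(-18 + 0))*118 = (0*(-18))*118 = 0*118 = 0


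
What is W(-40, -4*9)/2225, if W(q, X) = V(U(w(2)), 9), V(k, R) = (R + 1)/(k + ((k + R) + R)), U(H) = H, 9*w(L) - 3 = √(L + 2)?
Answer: 9/38270 ≈ 0.00023517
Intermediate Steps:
w(L) = ⅓ + √(2 + L)/9 (w(L) = ⅓ + √(L + 2)/9 = ⅓ + √(2 + L)/9)
V(k, R) = (1 + R)/(2*R + 2*k) (V(k, R) = (1 + R)/(k + ((R + k) + R)) = (1 + R)/(k + (k + 2*R)) = (1 + R)/(2*R + 2*k))
W(q, X) = 45/86 (W(q, X) = (1 + 9)/(2*(9 + (⅓ + √(2 + 2)/9))) = (½)*10/(9 + (⅓ + √4/9)) = (½)*10/(9 + (⅓ + (⅑)*2)) = (½)*10/(9 + (⅓ + 2/9)) = (½)*10/(9 + 5/9) = (½)*10/(86/9) = (½)*(9/86)*10 = 45/86)
W(-40, -4*9)/2225 = (45/86)/2225 = (45/86)*(1/2225) = 9/38270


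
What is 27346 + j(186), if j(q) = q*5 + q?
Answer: 28462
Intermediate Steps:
j(q) = 6*q (j(q) = 5*q + q = 6*q)
27346 + j(186) = 27346 + 6*186 = 27346 + 1116 = 28462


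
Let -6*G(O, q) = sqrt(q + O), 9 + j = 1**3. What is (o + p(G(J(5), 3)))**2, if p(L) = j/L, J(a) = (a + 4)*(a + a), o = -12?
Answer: 5232/31 - 384*sqrt(93)/31 ≈ 49.317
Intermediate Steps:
J(a) = 2*a*(4 + a) (J(a) = (4 + a)*(2*a) = 2*a*(4 + a))
j = -8 (j = -9 + 1**3 = -9 + 1 = -8)
G(O, q) = -sqrt(O + q)/6 (G(O, q) = -sqrt(q + O)/6 = -sqrt(O + q)/6)
p(L) = -8/L
(o + p(G(J(5), 3)))**2 = (-12 - 8*(-6/sqrt(2*5*(4 + 5) + 3)))**2 = (-12 - 8*(-6/sqrt(2*5*9 + 3)))**2 = (-12 - 8*(-6/sqrt(90 + 3)))**2 = (-12 - 8*(-2*sqrt(93)/31))**2 = (-12 - (-16)*sqrt(93)/31)**2 = (-12 + 16*sqrt(93)/31)**2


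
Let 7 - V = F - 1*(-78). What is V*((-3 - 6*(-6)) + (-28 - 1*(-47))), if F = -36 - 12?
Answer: -1196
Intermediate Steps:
F = -48
V = -23 (V = 7 - (-48 - 1*(-78)) = 7 - (-48 + 78) = 7 - 1*30 = 7 - 30 = -23)
V*((-3 - 6*(-6)) + (-28 - 1*(-47))) = -23*((-3 - 6*(-6)) + (-28 - 1*(-47))) = -23*((-3 + 36) + (-28 + 47)) = -23*(33 + 19) = -23*52 = -1196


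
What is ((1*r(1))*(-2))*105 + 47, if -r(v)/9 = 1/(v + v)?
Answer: 992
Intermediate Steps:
r(v) = -9/(2*v) (r(v) = -9/(v + v) = -9*1/(2*v) = -9/(2*v))
((1*r(1))*(-2))*105 + 47 = ((1*(-9/2/1))*(-2))*105 + 47 = ((1*(-9/2*1))*(-2))*105 + 47 = ((1*(-9/2))*(-2))*105 + 47 = -9/2*(-2)*105 + 47 = 9*105 + 47 = 945 + 47 = 992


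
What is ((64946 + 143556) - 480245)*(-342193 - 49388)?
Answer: 106409395683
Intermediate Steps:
((64946 + 143556) - 480245)*(-342193 - 49388) = (208502 - 480245)*(-391581) = -271743*(-391581) = 106409395683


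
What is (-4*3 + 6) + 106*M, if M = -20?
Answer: -2126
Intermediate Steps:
(-4*3 + 6) + 106*M = (-4*3 + 6) + 106*(-20) = (-12 + 6) - 2120 = -6 - 2120 = -2126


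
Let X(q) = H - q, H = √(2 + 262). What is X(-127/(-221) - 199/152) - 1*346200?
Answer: -11629525725/33592 + 2*√66 ≈ -3.4618e+5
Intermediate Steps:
H = 2*√66 (H = √264 = 2*√66 ≈ 16.248)
X(q) = -q + 2*√66 (X(q) = 2*√66 - q = -q + 2*√66)
X(-127/(-221) - 199/152) - 1*346200 = (-(-127/(-221) - 199/152) + 2*√66) - 1*346200 = (-(-127*(-1/221) - 199*1/152) + 2*√66) - 346200 = (-(127/221 - 199/152) + 2*√66) - 346200 = (-1*(-24675/33592) + 2*√66) - 346200 = (24675/33592 + 2*√66) - 346200 = -11629525725/33592 + 2*√66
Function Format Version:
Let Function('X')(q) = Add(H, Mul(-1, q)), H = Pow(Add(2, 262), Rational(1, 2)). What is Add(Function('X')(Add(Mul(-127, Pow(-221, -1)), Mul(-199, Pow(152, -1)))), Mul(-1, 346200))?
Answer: Add(Rational(-11629525725, 33592), Mul(2, Pow(66, Rational(1, 2)))) ≈ -3.4618e+5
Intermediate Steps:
H = Mul(2, Pow(66, Rational(1, 2))) (H = Pow(264, Rational(1, 2)) = Mul(2, Pow(66, Rational(1, 2))) ≈ 16.248)
Function('X')(q) = Add(Mul(-1, q), Mul(2, Pow(66, Rational(1, 2)))) (Function('X')(q) = Add(Mul(2, Pow(66, Rational(1, 2))), Mul(-1, q)) = Add(Mul(-1, q), Mul(2, Pow(66, Rational(1, 2)))))
Add(Function('X')(Add(Mul(-127, Pow(-221, -1)), Mul(-199, Pow(152, -1)))), Mul(-1, 346200)) = Add(Add(Mul(-1, Add(Mul(-127, Pow(-221, -1)), Mul(-199, Pow(152, -1)))), Mul(2, Pow(66, Rational(1, 2)))), Mul(-1, 346200)) = Add(Add(Mul(-1, Add(Mul(-127, Rational(-1, 221)), Mul(-199, Rational(1, 152)))), Mul(2, Pow(66, Rational(1, 2)))), -346200) = Add(Add(Mul(-1, Add(Rational(127, 221), Rational(-199, 152))), Mul(2, Pow(66, Rational(1, 2)))), -346200) = Add(Add(Mul(-1, Rational(-24675, 33592)), Mul(2, Pow(66, Rational(1, 2)))), -346200) = Add(Add(Rational(24675, 33592), Mul(2, Pow(66, Rational(1, 2)))), -346200) = Add(Rational(-11629525725, 33592), Mul(2, Pow(66, Rational(1, 2))))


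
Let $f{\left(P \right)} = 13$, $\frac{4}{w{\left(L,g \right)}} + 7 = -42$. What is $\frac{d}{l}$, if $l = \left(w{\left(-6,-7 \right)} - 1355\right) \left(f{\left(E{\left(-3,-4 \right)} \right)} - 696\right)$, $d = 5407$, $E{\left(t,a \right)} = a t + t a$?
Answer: $\frac{264943}{45350517} \approx 0.0058421$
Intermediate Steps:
$E{\left(t,a \right)} = 2 a t$ ($E{\left(t,a \right)} = a t + a t = 2 a t$)
$w{\left(L,g \right)} = - \frac{4}{49}$ ($w{\left(L,g \right)} = \frac{4}{-7 - 42} = \frac{4}{-49} = 4 \left(- \frac{1}{49}\right) = - \frac{4}{49}$)
$l = \frac{45350517}{49}$ ($l = \left(- \frac{4}{49} - 1355\right) \left(13 - 696\right) = \left(- \frac{66399}{49}\right) \left(-683\right) = \frac{45350517}{49} \approx 9.2552 \cdot 10^{5}$)
$\frac{d}{l} = \frac{5407}{\frac{45350517}{49}} = 5407 \cdot \frac{49}{45350517} = \frac{264943}{45350517}$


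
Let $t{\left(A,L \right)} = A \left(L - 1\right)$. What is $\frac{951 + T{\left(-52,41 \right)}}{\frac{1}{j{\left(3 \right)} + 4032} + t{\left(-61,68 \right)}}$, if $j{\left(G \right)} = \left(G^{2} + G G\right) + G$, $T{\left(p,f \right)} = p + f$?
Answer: $- \frac{380982}{1656461} \approx -0.23$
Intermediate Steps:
$T{\left(p,f \right)} = f + p$
$t{\left(A,L \right)} = A \left(-1 + L\right)$
$j{\left(G \right)} = G + 2 G^{2}$ ($j{\left(G \right)} = \left(G^{2} + G^{2}\right) + G = 2 G^{2} + G = G + 2 G^{2}$)
$\frac{951 + T{\left(-52,41 \right)}}{\frac{1}{j{\left(3 \right)} + 4032} + t{\left(-61,68 \right)}} = \frac{951 + \left(41 - 52\right)}{\frac{1}{3 \left(1 + 2 \cdot 3\right) + 4032} - 61 \left(-1 + 68\right)} = \frac{951 - 11}{\frac{1}{3 \left(1 + 6\right) + 4032} - 4087} = \frac{940}{\frac{1}{3 \cdot 7 + 4032} - 4087} = \frac{940}{\frac{1}{21 + 4032} - 4087} = \frac{940}{\frac{1}{4053} - 4087} = \frac{940}{- \frac{16564610}{4053}} = 940 \left(- \frac{4053}{16564610}\right) = - \frac{380982}{1656461}$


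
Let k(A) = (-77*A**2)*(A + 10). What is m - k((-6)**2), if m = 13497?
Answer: 4603929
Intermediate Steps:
k(A) = -77*A**2*(10 + A) (k(A) = (-77*A**2)*(10 + A) = -77*A**2*(10 + A))
m - k((-6)**2) = 13497 - 77*((-6)**2)**2*(-10 - 1*(-6)**2) = 13497 - 77*36**2*(-10 - 1*36) = 13497 - 77*1296*(-10 - 36) = 13497 - 77*1296*(-46) = 13497 - 1*(-4590432) = 13497 + 4590432 = 4603929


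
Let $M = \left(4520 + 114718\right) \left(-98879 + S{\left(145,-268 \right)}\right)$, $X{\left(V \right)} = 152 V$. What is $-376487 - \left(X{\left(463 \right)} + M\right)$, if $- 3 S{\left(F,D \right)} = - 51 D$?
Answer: $12332935667$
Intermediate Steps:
$S{\left(F,D \right)} = 17 D$ ($S{\left(F,D \right)} = - \frac{\left(-51\right) D}{3} = 17 D$)
$M = -12333382530$ ($M = \left(4520 + 114718\right) \left(-98879 + 17 \left(-268\right)\right) = 119238 \left(-98879 - 4556\right) = 119238 \left(-103435\right) = -12333382530$)
$-376487 - \left(X{\left(463 \right)} + M\right) = -376487 - \left(152 \cdot 463 - 12333382530\right) = -376487 - \left(70376 - 12333382530\right) = -376487 - -12333312154 = -376487 + 12333312154 = 12332935667$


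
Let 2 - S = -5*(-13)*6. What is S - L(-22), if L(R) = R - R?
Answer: -388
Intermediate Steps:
L(R) = 0
S = -388 (S = 2 - (-5*(-13))*6 = 2 - 65*6 = 2 - 1*390 = 2 - 390 = -388)
S - L(-22) = -388 - 1*0 = -388 + 0 = -388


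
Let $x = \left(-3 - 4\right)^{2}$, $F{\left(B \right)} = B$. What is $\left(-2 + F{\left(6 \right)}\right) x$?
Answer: $196$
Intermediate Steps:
$x = 49$ ($x = \left(-7\right)^{2} = 49$)
$\left(-2 + F{\left(6 \right)}\right) x = \left(-2 + 6\right) 49 = 4 \cdot 49 = 196$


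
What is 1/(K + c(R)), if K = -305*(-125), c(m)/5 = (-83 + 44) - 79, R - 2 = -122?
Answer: 1/37535 ≈ 2.6642e-5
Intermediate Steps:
R = -120 (R = 2 - 122 = -120)
c(m) = -590 (c(m) = 5*((-83 + 44) - 79) = 5*(-39 - 79) = 5*(-118) = -590)
K = 38125
1/(K + c(R)) = 1/(38125 - 590) = 1/37535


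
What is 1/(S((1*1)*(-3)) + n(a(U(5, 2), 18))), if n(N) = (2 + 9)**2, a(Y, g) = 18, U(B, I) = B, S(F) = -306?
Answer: -1/185 ≈ -0.0054054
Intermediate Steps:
n(N) = 121 (n(N) = 11**2 = 121)
1/(S((1*1)*(-3)) + n(a(U(5, 2), 18))) = 1/(-306 + 121) = 1/(-185) = -1/185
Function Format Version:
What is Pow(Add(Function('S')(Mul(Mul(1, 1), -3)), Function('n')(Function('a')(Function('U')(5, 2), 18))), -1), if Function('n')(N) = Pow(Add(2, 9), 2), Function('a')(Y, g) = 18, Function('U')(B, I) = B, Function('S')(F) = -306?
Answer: Rational(-1, 185) ≈ -0.0054054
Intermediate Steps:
Function('n')(N) = 121 (Function('n')(N) = Pow(11, 2) = 121)
Pow(Add(Function('S')(Mul(Mul(1, 1), -3)), Function('n')(Function('a')(Function('U')(5, 2), 18))), -1) = Pow(Add(-306, 121), -1) = Pow(-185, -1) = Rational(-1, 185)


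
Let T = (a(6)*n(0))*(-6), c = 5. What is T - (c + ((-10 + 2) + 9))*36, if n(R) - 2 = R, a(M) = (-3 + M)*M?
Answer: -432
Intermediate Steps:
a(M) = M*(-3 + M)
n(R) = 2 + R
T = -216 (T = ((6*(-3 + 6))*(2 + 0))*(-6) = ((6*3)*2)*(-6) = (18*2)*(-6) = 36*(-6) = -216)
T - (c + ((-10 + 2) + 9))*36 = -216 - (5 + ((-10 + 2) + 9))*36 = -216 - (5 + (-8 + 9))*36 = -216 - (5 + 1)*36 = -216 - 6*36 = -216 - 1*216 = -216 - 216 = -432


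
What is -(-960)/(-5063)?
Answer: -960/5063 ≈ -0.18961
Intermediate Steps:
-(-960)/(-5063) = -(-960)*(-1)/5063 = -1*960/5063 = -960/5063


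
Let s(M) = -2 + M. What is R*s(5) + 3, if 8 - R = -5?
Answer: 42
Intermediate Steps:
R = 13 (R = 8 - 1*(-5) = 8 + 5 = 13)
R*s(5) + 3 = 13*(-2 + 5) + 3 = 13*3 + 3 = 39 + 3 = 42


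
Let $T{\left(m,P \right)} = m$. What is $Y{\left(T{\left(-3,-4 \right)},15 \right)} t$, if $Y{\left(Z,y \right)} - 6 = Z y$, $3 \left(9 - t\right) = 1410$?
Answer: $17979$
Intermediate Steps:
$t = -461$ ($t = 9 - 470 = -461$)
$Y{\left(Z,y \right)} = 6 + Z y$
$Y{\left(T{\left(-3,-4 \right)},15 \right)} t = \left(6 - 45\right) \left(-461\right) = \left(-39\right) \left(-461\right) = 17979$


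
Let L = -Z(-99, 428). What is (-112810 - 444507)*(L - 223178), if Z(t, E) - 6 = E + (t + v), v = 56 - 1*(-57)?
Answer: 124630571442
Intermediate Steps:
v = 113 (v = 56 + 57 = 113)
Z(t, E) = 119 + E + t (Z(t, E) = 6 + (E + (t + 113)) = 6 + (E + (113 + t)) = 6 + (113 + E + t) = 119 + E + t)
L = -448 (L = -(119 + 428 - 99) = -1*448 = -448)
(-112810 - 444507)*(L - 223178) = (-112810 - 444507)*(-448 - 223178) = -557317*(-223626) = 124630571442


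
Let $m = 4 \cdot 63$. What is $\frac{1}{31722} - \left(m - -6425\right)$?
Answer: $- \frac{211807793}{31722} \approx -6677.0$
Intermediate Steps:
$m = 252$
$\frac{1}{31722} - \left(m - -6425\right) = \frac{1}{31722} - \left(252 - -6425\right) = \frac{1}{31722} - \left(252 + 6425\right) = \frac{1}{31722} - 6677 = - \frac{211807793}{31722}$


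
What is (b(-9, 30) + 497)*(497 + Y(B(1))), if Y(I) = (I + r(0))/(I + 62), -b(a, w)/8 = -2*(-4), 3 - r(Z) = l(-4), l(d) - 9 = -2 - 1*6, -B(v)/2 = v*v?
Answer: 215201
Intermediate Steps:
B(v) = -2*v² (B(v) = -2*v*v = -2*v²)
l(d) = 1 (l(d) = 9 + (-2 - 1*6) = 9 + (-2 - 6) = 9 - 8 = 1)
r(Z) = 2 (r(Z) = 3 - 1*1 = 3 - 1 = 2)
b(a, w) = -64 (b(a, w) = -(-16)*(-4) = -8*8 = -64)
Y(I) = (2 + I)/(62 + I) (Y(I) = (I + 2)/(I + 62) = (2 + I)/(62 + I))
(b(-9, 30) + 497)*(497 + Y(B(1))) = (-64 + 497)*(497 + (2 - 2*1²)/(62 - 2*1²)) = 433*(497 + (2 - 2*1)/(62 - 2*1)) = 433*(497 + (2 - 2)/(62 - 2)) = 433*(497 + 0/60) = 433*(497 + (1/60)*0) = 433*(497 + 0) = 433*497 = 215201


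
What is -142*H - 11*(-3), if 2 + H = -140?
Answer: 20197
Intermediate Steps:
H = -142 (H = -2 - 140 = -142)
-142*H - 11*(-3) = -142*(-142) - 11*(-3) = 20164 + 33 = 20197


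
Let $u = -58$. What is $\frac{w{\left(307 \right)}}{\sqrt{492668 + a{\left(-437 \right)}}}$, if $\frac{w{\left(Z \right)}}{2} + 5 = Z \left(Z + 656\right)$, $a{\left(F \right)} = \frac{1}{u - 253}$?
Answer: $\frac{591272 \sqrt{47651341317}}{153219747} \approx 842.38$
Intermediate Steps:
$a{\left(F \right)} = - \frac{1}{311}$ ($a{\left(F \right)} = \frac{1}{-58 - 253} = \frac{1}{-311} = - \frac{1}{311}$)
$w{\left(Z \right)} = -10 + 2 Z \left(656 + Z\right)$ ($w{\left(Z \right)} = -10 + 2 Z \left(Z + 656\right) = -10 + 2 Z \left(656 + Z\right)$)
$\frac{w{\left(307 \right)}}{\sqrt{492668 + a{\left(-437 \right)}}} = \frac{-10 + 2 \cdot 307^{2} + 1312 \cdot 307}{\sqrt{492668 - \frac{1}{311}}} = \frac{-10 + 2 \cdot 94249 + 402784}{\sqrt{\frac{153219747}{311}}} = \frac{-10 + 188498 + 402784}{\frac{1}{311} \sqrt{47651341317}} = 591272 \frac{\sqrt{47651341317}}{153219747} = \frac{591272 \sqrt{47651341317}}{153219747}$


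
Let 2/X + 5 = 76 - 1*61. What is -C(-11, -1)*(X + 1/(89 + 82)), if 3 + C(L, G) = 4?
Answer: -176/855 ≈ -0.20585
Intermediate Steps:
C(L, G) = 1 (C(L, G) = -3 + 4 = 1)
X = ⅕ (X = 2/(-5 + (76 - 1*61)) = 2/(-5 + (76 - 61)) = 2/(-5 + 15) = 2/10 = 2*(⅒) = ⅕ ≈ 0.20000)
-C(-11, -1)*(X + 1/(89 + 82)) = -(⅕ + 1/(89 + 82)) = -(⅕ + 1/171) = -176/855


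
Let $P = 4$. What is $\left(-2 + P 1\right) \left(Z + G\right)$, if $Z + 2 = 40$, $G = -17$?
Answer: $42$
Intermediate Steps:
$Z = 38$ ($Z = -2 + 40 = 38$)
$\left(-2 + P 1\right) \left(Z + G\right) = \left(-2 + 4 \cdot 1\right) \left(38 - 17\right) = \left(-2 + 4\right) 21 = 2 \cdot 21 = 42$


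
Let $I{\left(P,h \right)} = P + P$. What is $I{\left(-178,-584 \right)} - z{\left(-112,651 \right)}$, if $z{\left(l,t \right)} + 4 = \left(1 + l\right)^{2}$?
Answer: $-12673$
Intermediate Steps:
$I{\left(P,h \right)} = 2 P$
$z{\left(l,t \right)} = -4 + \left(1 + l\right)^{2}$
$I{\left(-178,-584 \right)} - z{\left(-112,651 \right)} = 2 \left(-178\right) - \left(-4 + \left(1 - 112\right)^{2}\right) = -356 - \left(-4 + \left(-111\right)^{2}\right) = -356 - \left(-4 + 12321\right) = -356 - 12317 = -12673$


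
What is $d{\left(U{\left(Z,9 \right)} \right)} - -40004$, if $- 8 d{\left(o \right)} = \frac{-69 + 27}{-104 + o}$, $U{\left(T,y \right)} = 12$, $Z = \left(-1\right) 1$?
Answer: $\frac{14721451}{368} \approx 40004.0$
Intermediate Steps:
$Z = -1$
$d{\left(o \right)} = \frac{21}{4 \left(-104 + o\right)}$ ($d{\left(o \right)} = - \frac{\left(-69 + 27\right) \frac{1}{-104 + o}}{8} = - \frac{\left(-42\right) \frac{1}{-104 + o}}{8} = \frac{21}{4 \left(-104 + o\right)}$)
$d{\left(U{\left(Z,9 \right)} \right)} - -40004 = \frac{21}{4 \left(-104 + 12\right)} - -40004 = \frac{21}{4 \left(-92\right)} + 40004 = \frac{21}{4} \left(- \frac{1}{92}\right) + 40004 = - \frac{21}{368} + 40004 = \frac{14721451}{368}$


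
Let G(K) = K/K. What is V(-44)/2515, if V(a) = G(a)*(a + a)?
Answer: -88/2515 ≈ -0.034990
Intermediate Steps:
G(K) = 1
V(a) = 2*a (V(a) = 1*(a + a) = 1*(2*a) = 2*a)
V(-44)/2515 = (2*(-44))/2515 = -88*1/2515 = -88/2515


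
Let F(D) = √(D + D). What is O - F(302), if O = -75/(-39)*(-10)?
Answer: -250/13 - 2*√151 ≈ -43.807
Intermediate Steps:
F(D) = √2*√D (F(D) = √(2*D) = √2*√D)
O = -250/13 (O = -75*(-1)/39*(-10) = -1*(-25/13)*(-10) = (25/13)*(-10) = -250/13 ≈ -19.231)
O - F(302) = -250/13 - √2*√302 = -250/13 - 2*√151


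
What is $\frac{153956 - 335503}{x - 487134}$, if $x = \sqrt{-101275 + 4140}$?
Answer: $\frac{88437716298}{237299631091} + \frac{181547 i \sqrt{97135}}{237299631091} \approx 0.37268 + 0.00023844 i$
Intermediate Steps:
$x = i \sqrt{97135}$ ($x = \sqrt{-97135} = i \sqrt{97135} \approx 311.67 i$)
$\frac{153956 - 335503}{x - 487134} = \frac{153956 - 335503}{i \sqrt{97135} - 487134} = - \frac{181547}{-487134 + i \sqrt{97135}}$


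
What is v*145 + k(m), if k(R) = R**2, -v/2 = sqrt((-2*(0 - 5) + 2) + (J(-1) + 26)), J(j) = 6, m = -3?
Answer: 9 - 580*sqrt(11) ≈ -1914.6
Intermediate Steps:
v = -4*sqrt(11) (v = -2*sqrt((-2*(0 - 5) + 2) + (6 + 26)) = -2*sqrt((-2*(-5) + 2) + 32) = -2*sqrt((10 + 2) + 32) = -2*sqrt(12 + 32) = -4*sqrt(11) ≈ -13.266)
v*145 + k(m) = -4*sqrt(11)*145 + (-3)**2 = -580*sqrt(11) + 9 = 9 - 580*sqrt(11)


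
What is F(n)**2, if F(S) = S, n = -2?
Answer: 4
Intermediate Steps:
F(n)**2 = (-2)**2 = 4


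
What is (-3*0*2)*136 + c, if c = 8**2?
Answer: 64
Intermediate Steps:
c = 64
(-3*0*2)*136 + c = (-3*0*2)*136 + 64 = (0*2)*136 + 64 = 0*136 + 64 = 0 + 64 = 64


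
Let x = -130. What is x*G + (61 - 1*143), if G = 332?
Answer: -43242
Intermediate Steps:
x*G + (61 - 1*143) = -130*332 + (61 - 1*143) = -43160 + (61 - 143) = -43160 - 82 = -43242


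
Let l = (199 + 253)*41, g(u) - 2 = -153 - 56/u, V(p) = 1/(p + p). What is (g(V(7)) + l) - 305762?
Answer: -288165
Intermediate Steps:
V(p) = 1/(2*p)
g(u) = -151 - 56/u (g(u) = 2 + (-153 - 56/u) = -151 - 56/u)
l = 18532 (l = 452*41 = 18532)
(g(V(7)) + l) - 305762 = ((-151 - 56/((1/2)/7)) + 18532) - 305762 = ((-151 - 56/((1/2)*(1/7))) + 18532) - 305762 = ((-151 - 56/1/14) + 18532) - 305762 = ((-151 - 56*14) + 18532) - 305762 = ((-151 - 784) + 18532) - 305762 = (-935 + 18532) - 305762 = 17597 - 305762 = -288165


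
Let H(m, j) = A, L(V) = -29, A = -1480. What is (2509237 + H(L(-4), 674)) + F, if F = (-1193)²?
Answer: 3931006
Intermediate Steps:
H(m, j) = -1480
F = 1423249
(2509237 + H(L(-4), 674)) + F = (2509237 - 1480) + 1423249 = 2507757 + 1423249 = 3931006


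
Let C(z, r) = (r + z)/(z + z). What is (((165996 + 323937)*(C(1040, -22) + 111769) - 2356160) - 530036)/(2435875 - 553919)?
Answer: 56946942068137/1957234240 ≈ 29096.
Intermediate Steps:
C(z, r) = (r + z)/(2*z) (C(z, r) = (r + z)/((2*z)) = (r + z)*(1/(2*z)) = (r + z)/(2*z))
(((165996 + 323937)*(C(1040, -22) + 111769) - 2356160) - 530036)/(2435875 - 553919) = (((165996 + 323937)*((½)*(-22 + 1040)/1040 + 111769) - 2356160) - 530036)/(2435875 - 553919) = ((489933*((½)*(1/1040)*1018 + 111769) - 2356160) - 530036)/1881956 = ((489933*(509/1040 + 111769) - 2356160) - 530036)*(1/1881956) = ((489933*(116240269/1040) - 2356160) - 530036)*(1/1881956) = ((56949943711977/1040 - 2356160) - 530036)*(1/1881956) = (56947493305577/1040 - 530036)*(1/1881956) = (56946942068137/1040)*(1/1881956) = 56946942068137/1957234240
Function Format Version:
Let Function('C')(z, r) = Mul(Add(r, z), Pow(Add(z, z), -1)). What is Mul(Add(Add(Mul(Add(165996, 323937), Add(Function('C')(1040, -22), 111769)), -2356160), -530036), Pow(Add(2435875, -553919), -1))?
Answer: Rational(56946942068137, 1957234240) ≈ 29096.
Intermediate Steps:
Function('C')(z, r) = Mul(Rational(1, 2), Pow(z, -1), Add(r, z)) (Function('C')(z, r) = Mul(Add(r, z), Pow(Mul(2, z), -1)) = Mul(Add(r, z), Mul(Rational(1, 2), Pow(z, -1))) = Mul(Rational(1, 2), Pow(z, -1), Add(r, z)))
Mul(Add(Add(Mul(Add(165996, 323937), Add(Function('C')(1040, -22), 111769)), -2356160), -530036), Pow(Add(2435875, -553919), -1)) = Mul(Add(Add(Mul(Add(165996, 323937), Add(Mul(Rational(1, 2), Pow(1040, -1), Add(-22, 1040)), 111769)), -2356160), -530036), Pow(Add(2435875, -553919), -1)) = Mul(Add(Add(Mul(489933, Add(Mul(Rational(1, 2), Rational(1, 1040), 1018), 111769)), -2356160), -530036), Pow(1881956, -1)) = Mul(Add(Add(Mul(489933, Add(Rational(509, 1040), 111769)), -2356160), -530036), Rational(1, 1881956)) = Mul(Add(Add(Mul(489933, Rational(116240269, 1040)), -2356160), -530036), Rational(1, 1881956)) = Mul(Add(Add(Rational(56949943711977, 1040), -2356160), -530036), Rational(1, 1881956)) = Mul(Add(Rational(56947493305577, 1040), -530036), Rational(1, 1881956)) = Mul(Rational(56946942068137, 1040), Rational(1, 1881956)) = Rational(56946942068137, 1957234240)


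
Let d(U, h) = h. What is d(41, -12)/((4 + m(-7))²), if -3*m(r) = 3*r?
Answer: -12/121 ≈ -0.099174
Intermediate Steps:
m(r) = -r
d(41, -12)/((4 + m(-7))²) = -12/(4 - 1*(-7))² = -12/(4 + 7)² = -12/(11²) = -12/121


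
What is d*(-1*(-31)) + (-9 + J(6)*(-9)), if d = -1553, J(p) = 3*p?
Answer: -48314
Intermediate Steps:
d*(-1*(-31)) + (-9 + J(6)*(-9)) = -(-1553)*(-31) + (-9 + (3*6)*(-9)) = -1553*31 + (-9 + 18*(-9)) = -48143 + (-9 - 162) = -48143 - 171 = -48314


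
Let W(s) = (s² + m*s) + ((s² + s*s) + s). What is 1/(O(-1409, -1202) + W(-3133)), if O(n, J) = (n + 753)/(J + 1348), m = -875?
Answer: 73/2349527229 ≈ 3.1070e-8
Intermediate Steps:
O(n, J) = (753 + n)/(1348 + J)
W(s) = -874*s + 3*s² (W(s) = (s² - 875*s) + ((s² + s*s) + s) = (s² - 875*s) + ((s² + s²) + s) = (s² - 875*s) + (2*s² + s) = (s² - 875*s) + (s + 2*s²) = -874*s + 3*s²)
1/(O(-1409, -1202) + W(-3133)) = 1/((753 - 1409)/(1348 - 1202) - 3133*(-874 + 3*(-3133))) = 1/(-656/146 - 3133*(-874 - 9399)) = 1/((1/146)*(-656) - 3133*(-10273)) = 1/(-328/73 + 32185309) = 1/(2349527229/73) = 73/2349527229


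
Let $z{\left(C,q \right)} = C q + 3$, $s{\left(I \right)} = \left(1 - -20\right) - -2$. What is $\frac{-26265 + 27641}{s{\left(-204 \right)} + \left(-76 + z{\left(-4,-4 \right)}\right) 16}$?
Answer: $- \frac{1376}{889} \approx -1.5478$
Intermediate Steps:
$s{\left(I \right)} = 23$ ($s{\left(I \right)} = \left(1 + 20\right) + 2 = 21 + 2 = 23$)
$z{\left(C,q \right)} = 3 + C q$
$\frac{-26265 + 27641}{s{\left(-204 \right)} + \left(-76 + z{\left(-4,-4 \right)}\right) 16} = \frac{-26265 + 27641}{23 + \left(-76 + \left(3 - -16\right)\right) 16} = \frac{1376}{23 + \left(-76 + \left(3 + 16\right)\right) 16} = \frac{1376}{23 + \left(-76 + 19\right) 16} = \frac{1376}{23 - 912} = \frac{1376}{-889} = 1376 \left(- \frac{1}{889}\right) = - \frac{1376}{889}$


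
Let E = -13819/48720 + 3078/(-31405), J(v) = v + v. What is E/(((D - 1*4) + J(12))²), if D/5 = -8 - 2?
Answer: -116789171/275409288000 ≈ -0.00042406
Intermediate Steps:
D = -50 (D = 5*(-8 - 2) = 5*(-10) = -50)
J(v) = 2*v
E = -116789171/306010320 (E = -13819*1/48720 + 3078*(-1/31405) = -13819/48720 - 3078/31405 = -116789171/306010320 ≈ -0.38165)
E/(((D - 1*4) + J(12))²) = -116789171/(306010320*((-50 - 1*4) + 2*12)²) = -116789171/(306010320*((-50 - 4) + 24)²) = -116789171/(306010320*(-54 + 24)²) = -116789171/(306010320*((-30)²)) = -116789171/306010320/900 = -116789171/306010320*1/900 = -116789171/275409288000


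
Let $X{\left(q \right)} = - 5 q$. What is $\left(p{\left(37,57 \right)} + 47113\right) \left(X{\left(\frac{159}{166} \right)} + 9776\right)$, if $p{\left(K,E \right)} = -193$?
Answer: $\frac{38052612660}{83} \approx 4.5847 \cdot 10^{8}$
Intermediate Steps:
$\left(p{\left(37,57 \right)} + 47113\right) \left(X{\left(\frac{159}{166} \right)} + 9776\right) = \left(-193 + 47113\right) \left(- 5 \cdot \frac{159}{166} + 9776\right) = 46920 \left(- 5 \cdot 159 \cdot \frac{1}{166} + 9776\right) = 46920 \left(\left(-5\right) \frac{159}{166} + 9776\right) = 46920 \left(- \frac{795}{166} + 9776\right) = 46920 \cdot \frac{1622021}{166} = \frac{38052612660}{83}$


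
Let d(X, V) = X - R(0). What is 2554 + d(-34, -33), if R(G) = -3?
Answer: 2523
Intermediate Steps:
d(X, V) = 3 + X (d(X, V) = X - 1*(-3) = X + 3 = 3 + X)
2554 + d(-34, -33) = 2554 + (3 - 34) = 2554 - 31 = 2523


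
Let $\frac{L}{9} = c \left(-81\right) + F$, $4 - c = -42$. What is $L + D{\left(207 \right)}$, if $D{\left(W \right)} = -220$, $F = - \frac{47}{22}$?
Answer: $- \frac{743011}{22} \approx -33773.0$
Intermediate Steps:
$c = 46$ ($c = 4 - -42 = 4 + 42 = 46$)
$F = - \frac{47}{22}$ ($F = \left(-47\right) \frac{1}{22} = - \frac{47}{22} \approx -2.1364$)
$L = - \frac{738171}{22}$ ($L = 9 \left(46 \left(-81\right) - \frac{47}{22}\right) = 9 \left(-3726 - \frac{47}{22}\right) = 9 \left(- \frac{82019}{22}\right) = - \frac{738171}{22} \approx -33553.0$)
$L + D{\left(207 \right)} = - \frac{738171}{22} - 220 = - \frac{743011}{22}$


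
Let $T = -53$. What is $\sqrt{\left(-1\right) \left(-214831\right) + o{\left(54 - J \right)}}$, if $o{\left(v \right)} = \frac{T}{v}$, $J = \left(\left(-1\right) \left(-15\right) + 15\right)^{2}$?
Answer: $\frac{\sqrt{17084225426}}{282} \approx 463.5$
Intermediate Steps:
$J = 900$ ($J = \left(15 + 15\right)^{2} = 30^{2} = 900$)
$o{\left(v \right)} = - \frac{53}{v}$
$\sqrt{\left(-1\right) \left(-214831\right) + o{\left(54 - J \right)}} = \sqrt{\left(-1\right) \left(-214831\right) - \frac{53}{54 - 900}} = \sqrt{214831 - \frac{53}{54 - 900}} = \sqrt{214831 - \frac{53}{-846}} = \sqrt{214831 - - \frac{53}{846}} = \sqrt{214831 + \frac{53}{846}} = \sqrt{\frac{181747079}{846}} = \frac{\sqrt{17084225426}}{282}$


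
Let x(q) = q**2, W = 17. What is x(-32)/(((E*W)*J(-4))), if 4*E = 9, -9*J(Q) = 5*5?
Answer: -4096/425 ≈ -9.6376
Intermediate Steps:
J(Q) = -25/9 (J(Q) = -5*5/9 = -1/9*25 = -25/9)
E = 9/4 (E = (1/4)*9 = 9/4 ≈ 2.2500)
x(-32)/(((E*W)*J(-4))) = (-32)**2/((((9/4)*17)*(-25/9))) = 1024/(((153/4)*(-25/9))) = 1024/(-425/4) = 1024*(-4/425) = -4096/425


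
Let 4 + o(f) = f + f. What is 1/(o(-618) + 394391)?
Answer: 1/393151 ≈ 2.5436e-6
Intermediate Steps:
o(f) = -4 + 2*f (o(f) = -4 + (f + f) = -4 + 2*f)
1/(o(-618) + 394391) = 1/((-4 + 2*(-618)) + 394391) = 1/((-4 - 1236) + 394391) = 1/(-1240 + 394391) = 1/393151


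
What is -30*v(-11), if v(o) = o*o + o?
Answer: -3300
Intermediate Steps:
v(o) = o + o² (v(o) = o² + o = o + o²)
-30*v(-11) = -(-330)*(1 - 11) = -(-330)*(-10) = -30*110 = -3300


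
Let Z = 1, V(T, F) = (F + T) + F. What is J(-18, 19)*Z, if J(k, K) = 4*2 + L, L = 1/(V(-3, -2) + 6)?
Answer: 7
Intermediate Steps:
V(T, F) = T + 2*F
L = -1 (L = 1/((-3 + 2*(-2)) + 6) = 1/((-3 - 4) + 6) = 1/(-7 + 6) = 1/(-1) = -1)
J(k, K) = 7 (J(k, K) = 4*2 - 1 = 8 - 1 = 7)
J(-18, 19)*Z = 7*1 = 7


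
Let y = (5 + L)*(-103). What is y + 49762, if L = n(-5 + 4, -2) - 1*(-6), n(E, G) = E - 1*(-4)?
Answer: 48320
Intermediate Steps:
n(E, G) = 4 + E (n(E, G) = E + 4 = 4 + E)
L = 9 (L = (4 + (-5 + 4)) - 1*(-6) = (4 - 1) + 6 = 3 + 6 = 9)
y = -1442 (y = (5 + 9)*(-103) = 14*(-103) = -1442)
y + 49762 = -1442 + 49762 = 48320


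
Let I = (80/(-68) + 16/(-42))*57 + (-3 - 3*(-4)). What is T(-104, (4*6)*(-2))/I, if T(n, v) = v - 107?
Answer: 18445/9493 ≈ 1.9430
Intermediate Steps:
T(n, v) = -107 + v
I = -9493/119 (I = (80*(-1/68) + 16*(-1/42))*57 + (-3 + 12) = (-20/17 - 8/21)*57 + 9 = -556/357*57 + 9 = -10564/119 + 9 = -9493/119 ≈ -79.773)
T(-104, (4*6)*(-2))/I = (-107 + (4*6)*(-2))/(-9493/119) = (-107 + 24*(-2))*(-119/9493) = (-107 - 48)*(-119/9493) = -155*(-119/9493) = 18445/9493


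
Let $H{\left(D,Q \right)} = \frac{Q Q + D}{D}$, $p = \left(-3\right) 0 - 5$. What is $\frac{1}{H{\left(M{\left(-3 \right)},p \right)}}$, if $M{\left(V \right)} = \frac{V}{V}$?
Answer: $\frac{1}{26} \approx 0.038462$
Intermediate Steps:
$p = -5$ ($p = 0 - 5 = -5$)
$M{\left(V \right)} = 1$
$H{\left(D,Q \right)} = \frac{D + Q^{2}}{D}$ ($H{\left(D,Q \right)} = \frac{Q^{2} + D}{D} = \frac{D + Q^{2}}{D}$)
$\frac{1}{H{\left(M{\left(-3 \right)},p \right)}} = \frac{1}{1^{-1} \left(1 + \left(-5\right)^{2}\right)} = \frac{1}{1 \left(1 + 25\right)} = \frac{1}{1 \cdot 26} = \frac{1}{26}$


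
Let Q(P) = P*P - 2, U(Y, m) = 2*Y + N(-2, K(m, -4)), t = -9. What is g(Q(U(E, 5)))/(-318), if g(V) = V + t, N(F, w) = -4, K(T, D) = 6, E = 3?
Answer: 7/318 ≈ 0.022013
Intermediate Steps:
U(Y, m) = -4 + 2*Y (U(Y, m) = 2*Y - 4 = -4 + 2*Y)
Q(P) = -2 + P² (Q(P) = P² - 2 = -2 + P²)
g(V) = -9 + V (g(V) = V - 9 = -9 + V)
g(Q(U(E, 5)))/(-318) = (-9 + (-2 + (-4 + 2*3)²))/(-318) = (-9 + (-2 + (-4 + 6)²))*(-1/318) = (-9 + (-2 + 2²))*(-1/318) = (-9 + (-2 + 4))*(-1/318) = (-9 + 2)*(-1/318) = -7*(-1/318) = 7/318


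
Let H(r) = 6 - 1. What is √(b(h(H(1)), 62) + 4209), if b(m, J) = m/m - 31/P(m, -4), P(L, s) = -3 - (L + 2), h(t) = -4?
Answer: √4241 ≈ 65.123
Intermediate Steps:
H(r) = 5
P(L, s) = -5 - L (P(L, s) = -3 - (2 + L) = -3 + (-2 - L) = -5 - L)
b(m, J) = 1 - 31/(-5 - m) (b(m, J) = m/m - 31/(-5 - m) = 1 - 31/(-5 - m))
√(b(h(H(1)), 62) + 4209) = √((36 - 4)/(5 - 4) + 4209) = √(32/1 + 4209) = √(1*32 + 4209) = √(32 + 4209) = √4241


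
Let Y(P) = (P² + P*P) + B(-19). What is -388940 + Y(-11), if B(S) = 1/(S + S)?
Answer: -14770525/38 ≈ -3.8870e+5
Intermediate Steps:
B(S) = 1/(2*S)
Y(P) = -1/38 + 2*P² (Y(P) = (P² + P*P) + (½)/(-19) = (P² + P²) + (½)*(-1/19) = 2*P² - 1/38 = -1/38 + 2*P²)
-388940 + Y(-11) = -388940 + (-1/38 + 2*(-11)²) = -388940 + (-1/38 + 2*121) = -388940 + (-1/38 + 242) = -388940 + 9195/38 = -14770525/38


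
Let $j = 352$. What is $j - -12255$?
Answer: $12607$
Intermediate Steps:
$j - -12255 = 352 - -12255 = 352 + 12255 = 12607$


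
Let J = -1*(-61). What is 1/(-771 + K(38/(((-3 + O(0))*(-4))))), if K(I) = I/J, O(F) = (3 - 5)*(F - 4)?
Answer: -610/470329 ≈ -0.0012970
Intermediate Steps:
O(F) = 8 - 2*F (O(F) = -2*(-4 + F) = 8 - 2*F)
J = 61
K(I) = I/61
1/(-771 + K(38/(((-3 + O(0))*(-4))))) = 1/(-771 + (38/(((-3 + (8 - 2*0))*(-4))))/61) = 1/(-771 + (38/(((-3 + (8 + 0))*(-4))))/61) = 1/(-771 + (38/(((-3 + 8)*(-4))))/61) = 1/(-771 + (38/((5*(-4))))/61) = 1/(-771 + (38/(-20))/61) = 1/(-771 + (38*(-1/20))/61) = 1/(-771 + (1/61)*(-19/10)) = 1/(-771 - 19/610) = 1/(-470329/610) = -610/470329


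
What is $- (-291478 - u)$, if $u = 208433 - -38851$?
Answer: $538762$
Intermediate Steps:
$u = 247284$ ($u = 208433 + 38851 = 247284$)
$- (-291478 - u) = - (-291478 - 247284) = \left(-1\right) \left(-538762\right) = 538762$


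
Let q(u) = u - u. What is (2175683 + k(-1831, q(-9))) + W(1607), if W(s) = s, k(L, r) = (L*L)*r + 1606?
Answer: 2178896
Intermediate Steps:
q(u) = 0
k(L, r) = 1606 + r*L**2 (k(L, r) = L**2*r + 1606 = r*L**2 + 1606 = 1606 + r*L**2)
(2175683 + k(-1831, q(-9))) + W(1607) = (2175683 + (1606 + 0*(-1831)**2)) + 1607 = (2175683 + (1606 + 0*3352561)) + 1607 = (2175683 + (1606 + 0)) + 1607 = (2175683 + 1606) + 1607 = 2177289 + 1607 = 2178896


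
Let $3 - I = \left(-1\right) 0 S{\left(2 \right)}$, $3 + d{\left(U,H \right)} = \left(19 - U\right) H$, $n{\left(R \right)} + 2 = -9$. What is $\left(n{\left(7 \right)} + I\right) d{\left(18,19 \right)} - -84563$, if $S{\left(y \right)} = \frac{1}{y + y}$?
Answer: $84435$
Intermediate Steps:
$S{\left(y \right)} = \frac{1}{2 y}$
$n{\left(R \right)} = -11$ ($n{\left(R \right)} = -2 - 9 = -11$)
$d{\left(U,H \right)} = -3 + H \left(19 - U\right)$ ($d{\left(U,H \right)} = -3 + \left(19 - U\right) H = -3 + H \left(19 - U\right)$)
$I = 3$ ($I = 3 - \left(-1\right) 0 \frac{1}{2 \cdot 2} = 3 - 0 \cdot \frac{1}{2} \cdot \frac{1}{2} = 3 - 0 \cdot \frac{1}{4} = 3 - 0 = 3 + 0 = 3$)
$\left(n{\left(7 \right)} + I\right) d{\left(18,19 \right)} - -84563 = \left(-11 + 3\right) \left(-3 + 19 \cdot 19 - 19 \cdot 18\right) - -84563 = - 8 \left(-3 + 361 - 342\right) + 84563 = \left(-8\right) 16 + 84563 = -128 + 84563 = 84435$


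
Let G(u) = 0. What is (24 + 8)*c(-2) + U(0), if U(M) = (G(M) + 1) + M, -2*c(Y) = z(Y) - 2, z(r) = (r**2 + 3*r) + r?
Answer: 97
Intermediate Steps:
z(r) = r**2 + 4*r
c(Y) = 1 - Y*(4 + Y)/2 (c(Y) = -(Y*(4 + Y) - 2)/2 = -(-2 + Y*(4 + Y))/2 = 1 - Y*(4 + Y)/2)
U(M) = 1 + M (U(M) = (0 + 1) + M = 1 + M)
(24 + 8)*c(-2) + U(0) = (24 + 8)*(1 - 1/2*(-2)*(4 - 2)) + (1 + 0) = 32*(1 - 1/2*(-2)*2) + 1 = 32*(1 + 2) + 1 = 32*3 + 1 = 96 + 1 = 97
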